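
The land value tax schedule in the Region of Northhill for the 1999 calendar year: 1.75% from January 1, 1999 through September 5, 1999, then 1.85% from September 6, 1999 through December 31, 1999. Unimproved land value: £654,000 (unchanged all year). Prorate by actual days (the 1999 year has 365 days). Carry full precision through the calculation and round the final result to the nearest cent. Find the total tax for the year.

£11,654.64

January 1 – September 5, 1999: 248 days at 1.75% → £654,000 × 1.75% × 248/365 = £7,776.3288
September 6 – December 31, 1999: 117 days at 1.85% → £654,000 × 1.85% × 117/365 = £3,878.3096
Total = £11,654.6384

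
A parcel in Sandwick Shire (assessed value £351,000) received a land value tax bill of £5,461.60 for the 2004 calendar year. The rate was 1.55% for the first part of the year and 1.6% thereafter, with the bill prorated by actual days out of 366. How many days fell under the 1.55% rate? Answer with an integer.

Let d = days at the first rate; then 366 − d days at the second rate.
£351,000 × [1.55%·d + 1.6%·(366−d)] / 366 = £5,461.60
Solving gives d = 322, so the new rate took effect on 18 November 2004.

322 days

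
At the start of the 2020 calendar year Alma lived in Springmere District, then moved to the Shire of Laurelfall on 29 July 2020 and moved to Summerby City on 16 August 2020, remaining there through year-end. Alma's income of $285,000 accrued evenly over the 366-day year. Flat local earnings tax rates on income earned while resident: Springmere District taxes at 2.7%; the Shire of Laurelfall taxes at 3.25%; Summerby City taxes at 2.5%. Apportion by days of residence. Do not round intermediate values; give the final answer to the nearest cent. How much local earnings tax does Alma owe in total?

$7,557.17

Springmere District, 1 January – 28 July 2020: 210 days → $285,000 × 2.7% × 210/366 = $4,415.1639
The Shire of Laurelfall, 29 July – 15 August 2020: 18 days → $285,000 × 3.25% × 18/366 = $455.5328
Summerby City, 16 August – 31 December 2020: 138 days → $285,000 × 2.5% × 138/366 = $2,686.4754
Total = $7,557.1721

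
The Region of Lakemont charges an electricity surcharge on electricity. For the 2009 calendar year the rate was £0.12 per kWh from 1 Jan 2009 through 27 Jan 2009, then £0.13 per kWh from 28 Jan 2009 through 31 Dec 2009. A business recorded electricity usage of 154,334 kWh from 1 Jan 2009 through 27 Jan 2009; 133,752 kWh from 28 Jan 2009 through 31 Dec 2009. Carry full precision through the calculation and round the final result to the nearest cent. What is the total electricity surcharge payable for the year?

1 Jan – 27 Jan 2009: 154,334 kWh at £0.12/kWh → £18,520.08
28 Jan – 31 Dec 2009: 133,752 kWh at £0.13/kWh → £17,387.76

£35,907.84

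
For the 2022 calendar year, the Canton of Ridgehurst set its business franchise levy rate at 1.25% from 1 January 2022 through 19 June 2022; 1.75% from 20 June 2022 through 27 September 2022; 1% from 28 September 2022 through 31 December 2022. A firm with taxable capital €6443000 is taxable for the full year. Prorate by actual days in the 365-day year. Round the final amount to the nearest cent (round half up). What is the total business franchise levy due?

€85171.16

1 January – 19 June 2022: 170 days at 1.25% → €6443000 × 1.25% × 170/365 = €37510.6164
20 June – 27 September 2022: 100 days at 1.75% → €6443000 × 1.75% × 100/365 = €30891.0959
28 September – 31 December 2022: 95 days at 1% → €6443000 × 1% × 95/365 = €16769.4521
Total = €85171.1644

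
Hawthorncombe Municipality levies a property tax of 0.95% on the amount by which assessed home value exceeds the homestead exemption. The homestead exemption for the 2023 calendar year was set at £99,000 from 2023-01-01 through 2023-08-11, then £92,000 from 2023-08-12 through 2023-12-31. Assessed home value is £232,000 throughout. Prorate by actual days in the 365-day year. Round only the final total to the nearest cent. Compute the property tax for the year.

2023-01-01 to 2023-08-11: 223 days, exemption £99,000 → (£232,000 − £99,000) × 0.95% × 223/365 = £771.9466
2023-08-12 to 2023-12-31: 142 days, exemption £92,000 → (£232,000 − £92,000) × 0.95% × 142/365 = £517.4247
Total = £1,289.3712

£1,289.37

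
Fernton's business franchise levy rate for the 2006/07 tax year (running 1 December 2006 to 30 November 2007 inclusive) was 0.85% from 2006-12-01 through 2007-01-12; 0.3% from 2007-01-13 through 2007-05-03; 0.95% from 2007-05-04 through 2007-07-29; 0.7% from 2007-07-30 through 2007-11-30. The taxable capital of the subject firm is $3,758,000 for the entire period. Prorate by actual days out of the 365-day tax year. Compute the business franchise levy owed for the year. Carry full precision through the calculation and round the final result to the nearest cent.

2006-12-01 to 2007-01-12: 43 days at 0.85% → $3,758,000 × 0.85% × 43/365 = $3,763.1479
2007-01-13 to 2007-05-03: 111 days at 0.3% → $3,758,000 × 0.3% × 111/365 = $3,428.5315
2007-05-04 to 2007-07-29: 87 days at 0.95% → $3,758,000 × 0.95% × 87/365 = $8,509.5534
2007-07-30 to 2007-11-30: 124 days at 0.7% → $3,758,000 × 0.7% × 124/365 = $8,936.8329
Total = $24,638.0658

$24,638.07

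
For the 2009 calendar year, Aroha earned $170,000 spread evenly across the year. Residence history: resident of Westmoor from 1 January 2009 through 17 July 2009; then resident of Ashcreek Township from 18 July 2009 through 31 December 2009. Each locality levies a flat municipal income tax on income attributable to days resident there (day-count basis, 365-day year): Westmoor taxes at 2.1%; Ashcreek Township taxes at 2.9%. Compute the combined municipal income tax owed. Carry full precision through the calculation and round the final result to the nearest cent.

Westmoor, 1 January – 17 July 2009: 198 days → $170,000 × 2.1% × 198/365 = $1,936.6027
Ashcreek Township, 18 July – 31 December 2009: 167 days → $170,000 × 2.9% × 167/365 = $2,255.6438
Total = $4,192.2466

$4,192.25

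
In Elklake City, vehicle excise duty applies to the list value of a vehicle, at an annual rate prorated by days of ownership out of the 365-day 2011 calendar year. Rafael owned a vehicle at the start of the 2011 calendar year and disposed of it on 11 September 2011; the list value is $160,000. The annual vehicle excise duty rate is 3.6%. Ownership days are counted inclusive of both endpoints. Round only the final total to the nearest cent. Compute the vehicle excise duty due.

$4,008.33

Days held (1 January – 11 September 2011): 254 out of 365
Tax = $160,000 × 3.6% × 254/365 = $4,008.3288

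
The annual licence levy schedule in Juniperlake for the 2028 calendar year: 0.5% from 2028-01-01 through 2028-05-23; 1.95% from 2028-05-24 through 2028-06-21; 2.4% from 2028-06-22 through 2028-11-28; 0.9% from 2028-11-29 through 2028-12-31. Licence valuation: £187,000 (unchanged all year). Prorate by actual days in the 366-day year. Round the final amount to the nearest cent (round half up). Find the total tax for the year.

2028-01-01 to 2028-05-23: 144 days at 0.5% → £187,000 × 0.5% × 144/366 = £367.8689
2028-05-24 to 2028-06-21: 29 days at 1.95% → £187,000 × 1.95% × 29/366 = £288.9303
2028-06-22 to 2028-11-28: 160 days at 2.4% → £187,000 × 2.4% × 160/366 = £1,961.9672
2028-11-29 to 2028-12-31: 33 days at 0.9% → £187,000 × 0.9% × 33/366 = £151.7459
Total = £2,770.5123

£2,770.51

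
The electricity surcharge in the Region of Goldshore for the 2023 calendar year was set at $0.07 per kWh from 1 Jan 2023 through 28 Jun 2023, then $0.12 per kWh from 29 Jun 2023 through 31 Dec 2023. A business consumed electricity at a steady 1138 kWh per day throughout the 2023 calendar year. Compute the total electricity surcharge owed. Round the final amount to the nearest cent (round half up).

$39,659.30

1 Jan – 28 Jun 2023: 179 days × 1138 kWh/day = 203,702 kWh at $0.07/kWh → $14,259.14
29 Jun – 31 Dec 2023: 186 days × 1138 kWh/day = 211,668 kWh at $0.12/kWh → $25,400.16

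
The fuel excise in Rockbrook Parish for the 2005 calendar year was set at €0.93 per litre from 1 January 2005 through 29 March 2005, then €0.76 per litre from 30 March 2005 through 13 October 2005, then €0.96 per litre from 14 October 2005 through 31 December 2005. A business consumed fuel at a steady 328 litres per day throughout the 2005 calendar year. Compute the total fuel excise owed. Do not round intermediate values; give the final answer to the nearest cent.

1 January – 29 March 2005: 88 days × 328 litres/day = 28,864 litres at €0.93/litre → €26843.52
30 March – 13 October 2005: 198 days × 328 litres/day = 64,944 litres at €0.76/litre → €49357.44
14 October – 31 December 2005: 79 days × 328 litres/day = 25,912 litres at €0.96/litre → €24875.52

€101076.48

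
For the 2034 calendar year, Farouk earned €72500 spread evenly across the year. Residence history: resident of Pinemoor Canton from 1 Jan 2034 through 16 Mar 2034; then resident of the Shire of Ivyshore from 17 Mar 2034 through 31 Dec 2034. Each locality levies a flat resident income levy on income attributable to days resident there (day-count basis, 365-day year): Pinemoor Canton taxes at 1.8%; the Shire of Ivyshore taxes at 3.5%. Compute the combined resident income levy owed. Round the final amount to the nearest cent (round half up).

€2284.25

Pinemoor Canton, 1 Jan – 16 Mar 2034: 75 days → €72500 × 1.8% × 75/365 = €268.1507
The Shire of Ivyshore, 17 Mar – 31 Dec 2034: 290 days → €72500 × 3.5% × 290/365 = €2016.0959
Total = €2284.2466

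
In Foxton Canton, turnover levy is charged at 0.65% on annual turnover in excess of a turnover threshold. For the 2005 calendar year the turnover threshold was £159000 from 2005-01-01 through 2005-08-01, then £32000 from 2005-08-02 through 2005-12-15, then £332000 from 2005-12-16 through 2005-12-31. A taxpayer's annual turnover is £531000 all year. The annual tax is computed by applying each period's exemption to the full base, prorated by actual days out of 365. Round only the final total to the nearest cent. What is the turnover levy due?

£2676.29

2005-01-01 to 2005-08-01: 213 days, exemption £159000 → (£531000 − £159000) × 0.65% × 213/365 = £1411.0521
2005-08-02 to 2005-12-15: 136 days, exemption £32000 → (£531000 − £32000) × 0.65% × 136/365 = £1208.5370
2005-12-16 to 2005-12-31: 16 days, exemption £332000 → (£531000 − £332000) × 0.65% × 16/365 = £56.7014
Total = £2676.2904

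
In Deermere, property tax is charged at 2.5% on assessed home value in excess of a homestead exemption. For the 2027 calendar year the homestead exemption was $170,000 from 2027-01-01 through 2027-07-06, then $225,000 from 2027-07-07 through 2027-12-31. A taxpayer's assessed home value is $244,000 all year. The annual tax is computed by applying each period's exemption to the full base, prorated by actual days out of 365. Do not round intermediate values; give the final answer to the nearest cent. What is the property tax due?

2027-01-01 to 2027-07-06: 187 days, exemption $170,000 → ($244,000 − $170,000) × 2.5% × 187/365 = $947.8082
2027-07-07 to 2027-12-31: 178 days, exemption $225,000 → ($244,000 − $225,000) × 2.5% × 178/365 = $231.6438
Total = $1,179.4521

$1,179.45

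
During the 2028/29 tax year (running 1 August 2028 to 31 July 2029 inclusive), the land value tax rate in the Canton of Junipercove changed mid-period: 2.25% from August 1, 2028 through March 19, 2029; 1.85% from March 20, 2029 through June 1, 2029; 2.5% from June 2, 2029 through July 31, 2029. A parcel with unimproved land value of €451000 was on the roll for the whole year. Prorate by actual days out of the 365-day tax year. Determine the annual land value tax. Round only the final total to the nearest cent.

August 1, 2028 – March 19, 2029: 231 days at 2.25% → €451000 × 2.25% × 231/365 = €6422.1164
March 20 – June 1, 2029: 74 days at 1.85% → €451000 × 1.85% × 74/365 = €1691.5589
June 2 – July 31, 2029: 60 days at 2.5% → €451000 × 2.5% × 60/365 = €1853.4247
Total = €9967.1000

€9967.10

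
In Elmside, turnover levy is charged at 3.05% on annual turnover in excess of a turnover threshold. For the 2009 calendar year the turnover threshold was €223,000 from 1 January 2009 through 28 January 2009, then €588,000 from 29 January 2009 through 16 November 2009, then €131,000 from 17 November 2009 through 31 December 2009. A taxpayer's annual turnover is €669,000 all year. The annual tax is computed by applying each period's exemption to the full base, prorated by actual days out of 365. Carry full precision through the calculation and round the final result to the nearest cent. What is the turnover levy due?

1 January – 28 January 2009: 28 days, exemption €223,000 → (€669,000 − €223,000) × 3.05% × 28/365 = €1,043.5178
29 January – 16 November 2009: 292 days, exemption €588,000 → (€669,000 − €588,000) × 3.05% × 292/365 = €1,976.4000
17 November – 31 December 2009: 45 days, exemption €131,000 → (€669,000 − €131,000) × 3.05% × 45/365 = €2,023.0274
Total = €5,042.9452

€5,042.95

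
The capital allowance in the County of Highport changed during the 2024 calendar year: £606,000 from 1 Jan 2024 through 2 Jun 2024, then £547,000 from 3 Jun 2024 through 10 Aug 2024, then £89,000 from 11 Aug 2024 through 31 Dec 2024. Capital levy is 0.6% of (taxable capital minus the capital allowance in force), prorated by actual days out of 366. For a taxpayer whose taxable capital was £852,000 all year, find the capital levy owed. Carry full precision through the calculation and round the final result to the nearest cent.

£2,754.72

1 Jan – 2 Jun 2024: 154 days, exemption £606,000 → (£852,000 − £606,000) × 0.6% × 154/366 = £621.0492
3 Jun – 10 Aug 2024: 69 days, exemption £547,000 → (£852,000 − £547,000) × 0.6% × 69/366 = £345.0000
11 Aug – 31 Dec 2024: 143 days, exemption £89,000 → (£852,000 − £89,000) × 0.6% × 143/366 = £1,788.6721
Total = £2,754.7213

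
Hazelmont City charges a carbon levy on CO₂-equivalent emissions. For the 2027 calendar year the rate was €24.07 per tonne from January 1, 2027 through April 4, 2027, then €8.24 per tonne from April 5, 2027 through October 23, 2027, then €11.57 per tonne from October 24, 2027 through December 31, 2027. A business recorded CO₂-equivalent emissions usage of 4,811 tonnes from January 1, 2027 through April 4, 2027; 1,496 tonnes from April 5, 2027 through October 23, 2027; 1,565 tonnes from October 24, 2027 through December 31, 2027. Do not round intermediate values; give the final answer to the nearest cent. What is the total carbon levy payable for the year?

€146234.86

January 1 – April 4, 2027: 4,811 tonnes at €24.07/tonne → €115800.77
April 5 – October 23, 2027: 1,496 tonnes at €8.24/tonne → €12327.04
October 24 – December 31, 2027: 1,565 tonnes at €11.57/tonne → €18107.05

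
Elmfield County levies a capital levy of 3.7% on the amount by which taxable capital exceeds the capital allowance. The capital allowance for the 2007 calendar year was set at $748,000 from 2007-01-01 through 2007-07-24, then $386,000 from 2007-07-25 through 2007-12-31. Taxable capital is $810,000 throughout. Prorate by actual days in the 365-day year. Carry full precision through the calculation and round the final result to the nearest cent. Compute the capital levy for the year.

$8,165.34

2007-01-01 to 2007-07-24: 205 days, exemption $748,000 → ($810,000 − $748,000) × 3.7% × 205/365 = $1,288.4110
2007-07-25 to 2007-12-31: 160 days, exemption $386,000 → ($810,000 − $386,000) × 3.7% × 160/365 = $6,876.9315
Total = $8,165.3425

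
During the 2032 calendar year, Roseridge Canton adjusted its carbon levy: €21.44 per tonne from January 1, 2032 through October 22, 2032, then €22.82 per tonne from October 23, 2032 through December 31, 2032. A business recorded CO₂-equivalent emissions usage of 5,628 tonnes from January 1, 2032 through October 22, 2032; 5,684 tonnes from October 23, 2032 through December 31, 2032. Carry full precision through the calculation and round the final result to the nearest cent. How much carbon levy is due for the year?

January 1 – October 22, 2032: 5,628 tonnes at €21.44/tonne → €120,664.32
October 23 – December 31, 2032: 5,684 tonnes at €22.82/tonne → €129,708.88

€250,373.20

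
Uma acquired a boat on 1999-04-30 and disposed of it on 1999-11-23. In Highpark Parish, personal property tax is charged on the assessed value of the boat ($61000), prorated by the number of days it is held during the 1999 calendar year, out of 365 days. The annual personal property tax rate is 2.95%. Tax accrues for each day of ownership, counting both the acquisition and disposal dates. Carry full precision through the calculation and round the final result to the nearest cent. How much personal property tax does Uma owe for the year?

$1025.47

Days held (1999-04-30 to 1999-11-23): 208 out of 365
Tax = $61000 × 2.95% × 208/365 = $1025.4685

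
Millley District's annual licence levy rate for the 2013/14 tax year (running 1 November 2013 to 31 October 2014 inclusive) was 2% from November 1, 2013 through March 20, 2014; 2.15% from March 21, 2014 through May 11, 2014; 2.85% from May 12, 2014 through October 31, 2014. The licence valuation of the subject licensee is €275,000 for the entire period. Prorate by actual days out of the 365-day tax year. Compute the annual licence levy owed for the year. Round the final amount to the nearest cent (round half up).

November 1, 2013 – March 20, 2014: 140 days at 2% → €275,000 × 2% × 140/365 = €2,109.5890
March 21 – May 11, 2014: 52 days at 2.15% → €275,000 × 2.15% × 52/365 = €842.3288
May 12 – October 31, 2014: 173 days at 2.85% → €275,000 × 2.85% × 173/365 = €3,714.7603
Total = €6,666.6781

€6,666.68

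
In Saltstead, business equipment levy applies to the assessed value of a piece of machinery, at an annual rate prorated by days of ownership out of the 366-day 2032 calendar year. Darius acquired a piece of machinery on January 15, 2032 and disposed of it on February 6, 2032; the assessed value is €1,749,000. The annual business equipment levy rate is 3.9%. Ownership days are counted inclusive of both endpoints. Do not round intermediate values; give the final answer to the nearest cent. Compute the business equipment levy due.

€4,286.48

Days held (January 15 – February 6, 2032): 23 out of 366
Tax = €1,749,000 × 3.9% × 23/366 = €4,286.4836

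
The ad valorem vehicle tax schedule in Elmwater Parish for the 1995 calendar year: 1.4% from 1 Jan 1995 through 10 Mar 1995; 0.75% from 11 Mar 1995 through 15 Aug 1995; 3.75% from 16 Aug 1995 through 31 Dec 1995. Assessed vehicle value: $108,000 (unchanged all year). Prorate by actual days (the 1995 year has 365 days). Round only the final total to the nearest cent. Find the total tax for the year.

1 Jan – 10 Mar 1995: 69 days at 1.4% → $108,000 × 1.4% × 69/365 = $285.8301
11 Mar – 15 Aug 1995: 158 days at 0.75% → $108,000 × 0.75% × 158/365 = $350.6301
16 Aug – 31 Dec 1995: 138 days at 3.75% → $108,000 × 3.75% × 138/365 = $1,531.2329
Total = $2,167.6932

$2,167.69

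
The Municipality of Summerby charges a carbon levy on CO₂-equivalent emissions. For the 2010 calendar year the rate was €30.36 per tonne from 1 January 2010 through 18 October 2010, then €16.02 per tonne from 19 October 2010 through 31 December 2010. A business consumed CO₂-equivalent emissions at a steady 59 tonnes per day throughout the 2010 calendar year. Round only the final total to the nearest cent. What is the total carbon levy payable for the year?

1 January – 18 October 2010: 291 days × 59 tonnes/day = 17,169 tonnes at €30.36/tonne → €521,250.84
19 October – 31 December 2010: 74 days × 59 tonnes/day = 4,366 tonnes at €16.02/tonne → €69,943.32

€591,194.16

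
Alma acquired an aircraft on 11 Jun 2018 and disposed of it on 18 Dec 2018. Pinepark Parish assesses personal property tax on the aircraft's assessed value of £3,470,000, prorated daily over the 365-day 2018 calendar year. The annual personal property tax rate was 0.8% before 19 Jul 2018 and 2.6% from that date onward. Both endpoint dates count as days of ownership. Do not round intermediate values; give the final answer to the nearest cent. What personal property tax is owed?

£40,708.33

11 Jun – 18 Jul 2018: 38 days at 0.8% → £3,470,000 × 0.8% × 38/365 = £2,890.0822
19 Jul – 18 Dec 2018: 153 days at 2.6% → £3,470,000 × 2.6% × 153/365 = £37,818.2466
Total = £40,708.3288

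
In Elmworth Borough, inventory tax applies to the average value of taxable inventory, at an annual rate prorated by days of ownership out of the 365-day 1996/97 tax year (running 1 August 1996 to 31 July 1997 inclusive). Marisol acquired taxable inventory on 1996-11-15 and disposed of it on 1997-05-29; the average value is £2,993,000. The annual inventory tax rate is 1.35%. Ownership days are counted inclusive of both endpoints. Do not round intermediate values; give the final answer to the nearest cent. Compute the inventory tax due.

Days held (1996-11-15 to 1997-05-29): 196 out of 365
Tax = £2,993,000 × 1.35% × 196/365 = £21,697.2000

£21,697.20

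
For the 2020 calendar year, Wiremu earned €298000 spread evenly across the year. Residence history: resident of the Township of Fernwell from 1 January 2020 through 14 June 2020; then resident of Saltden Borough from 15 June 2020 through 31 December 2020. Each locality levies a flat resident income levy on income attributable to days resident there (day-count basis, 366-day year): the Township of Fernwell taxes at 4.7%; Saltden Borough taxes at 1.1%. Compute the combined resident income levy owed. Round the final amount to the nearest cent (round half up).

€8143.70

The Township of Fernwell, 1 January – 14 June 2020: 166 days → €298000 × 4.7% × 166/366 = €6352.4481
Saltden Borough, 15 June – 31 December 2020: 200 days → €298000 × 1.1% × 200/366 = €1791.2568
Total = €8143.7049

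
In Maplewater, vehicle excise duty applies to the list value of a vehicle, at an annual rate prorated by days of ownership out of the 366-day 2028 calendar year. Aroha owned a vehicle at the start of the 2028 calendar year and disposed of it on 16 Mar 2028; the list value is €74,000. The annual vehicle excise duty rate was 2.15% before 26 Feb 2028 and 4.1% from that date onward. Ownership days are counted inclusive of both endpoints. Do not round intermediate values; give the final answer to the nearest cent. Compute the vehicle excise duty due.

€409.22

1 Jan – 25 Feb 2028: 56 days at 2.15% → €74,000 × 2.15% × 56/366 = €243.4317
26 Feb – 16 Mar 2028: 20 days at 4.1% → €74,000 × 4.1% × 20/366 = €165.7923
Total = €409.2240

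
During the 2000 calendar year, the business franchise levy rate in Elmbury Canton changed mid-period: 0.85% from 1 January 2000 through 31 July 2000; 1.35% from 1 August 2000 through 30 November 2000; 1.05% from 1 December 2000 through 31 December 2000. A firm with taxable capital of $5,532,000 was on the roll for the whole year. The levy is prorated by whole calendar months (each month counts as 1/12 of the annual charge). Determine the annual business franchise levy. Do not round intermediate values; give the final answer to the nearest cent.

1 January – 31 July 2000: 7 months at 0.85% → $5,532,000 × 0.85% × 7/12 = $27,429.5000
1 August – 30 November 2000: 4 months at 1.35% → $5,532,000 × 1.35% × 4/12 = $24,894.0000
1 December – 31 December 2000: 1 month at 1.05% → $5,532,000 × 1.05% × 1/12 = $4,840.5000
Total = $57,164.0000

$57,164.00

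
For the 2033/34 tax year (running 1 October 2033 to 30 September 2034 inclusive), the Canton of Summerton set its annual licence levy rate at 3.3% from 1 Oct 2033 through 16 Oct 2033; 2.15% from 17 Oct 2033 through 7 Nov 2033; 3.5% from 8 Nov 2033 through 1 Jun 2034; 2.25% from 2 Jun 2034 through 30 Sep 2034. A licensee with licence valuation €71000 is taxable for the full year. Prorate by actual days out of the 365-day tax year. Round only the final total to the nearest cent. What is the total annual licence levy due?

€2126.79

1 Oct – 16 Oct 2033: 16 days at 3.3% → €71000 × 3.3% × 16/365 = €102.7068
17 Oct – 7 Nov 2033: 22 days at 2.15% → €71000 × 2.15% × 22/365 = €92.0082
8 Nov 2033 – 1 Jun 2034: 206 days at 3.5% → €71000 × 3.5% × 206/365 = €1402.4932
2 Jun – 30 Sep 2034: 121 days at 2.25% → €71000 × 2.25% × 121/365 = €529.5822
Total = €2126.7904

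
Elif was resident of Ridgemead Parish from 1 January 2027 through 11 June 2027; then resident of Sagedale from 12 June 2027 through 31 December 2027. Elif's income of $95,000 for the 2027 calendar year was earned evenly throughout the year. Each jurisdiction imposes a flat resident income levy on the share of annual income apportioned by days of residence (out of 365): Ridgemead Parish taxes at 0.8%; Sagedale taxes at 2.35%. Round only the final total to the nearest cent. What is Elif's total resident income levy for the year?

$1,578.95

Ridgemead Parish, 1 January – 11 June 2027: 162 days → $95,000 × 0.8% × 162/365 = $337.3151
Sagedale, 12 June – 31 December 2027: 203 days → $95,000 × 2.35% × 203/365 = $1,241.6370
Total = $1,578.9521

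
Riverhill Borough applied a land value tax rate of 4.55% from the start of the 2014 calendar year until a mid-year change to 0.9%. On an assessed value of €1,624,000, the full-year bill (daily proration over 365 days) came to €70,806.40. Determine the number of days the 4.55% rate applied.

346 days

Let d = days at the first rate; then 365 − d days at the second rate.
€1,624,000 × [4.55%·d + 0.9%·(365−d)] / 365 = €70,806.40
Solving gives d = 346, so the new rate took effect on 13 December 2014.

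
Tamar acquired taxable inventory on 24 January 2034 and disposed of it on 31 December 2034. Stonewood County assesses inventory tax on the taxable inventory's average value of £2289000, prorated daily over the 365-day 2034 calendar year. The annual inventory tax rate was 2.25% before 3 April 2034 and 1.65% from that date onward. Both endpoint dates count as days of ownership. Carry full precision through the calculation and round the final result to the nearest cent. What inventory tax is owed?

£37984.86

24 January – 2 April 2034: 69 days at 2.25% → £2289000 × 2.25% × 69/365 = £9736.0890
3 April – 31 December 2034: 273 days at 1.65% → £2289000 × 1.65% × 273/365 = £28248.7685
Total = £37984.8575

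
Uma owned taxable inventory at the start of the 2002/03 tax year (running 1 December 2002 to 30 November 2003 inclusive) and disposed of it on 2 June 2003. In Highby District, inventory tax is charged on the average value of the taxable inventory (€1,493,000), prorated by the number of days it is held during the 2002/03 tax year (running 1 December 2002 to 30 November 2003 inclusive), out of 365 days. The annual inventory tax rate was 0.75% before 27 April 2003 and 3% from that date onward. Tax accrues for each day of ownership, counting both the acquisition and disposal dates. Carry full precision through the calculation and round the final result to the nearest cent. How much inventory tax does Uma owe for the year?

1 December 2002 – 26 April 2003: 147 days at 0.75% → €1,493,000 × 0.75% × 147/365 = €4,509.6781
27 April – 2 June 2003: 37 days at 3% → €1,493,000 × 3% × 37/365 = €4,540.3562
Total = €9,050.0342

€9,050.03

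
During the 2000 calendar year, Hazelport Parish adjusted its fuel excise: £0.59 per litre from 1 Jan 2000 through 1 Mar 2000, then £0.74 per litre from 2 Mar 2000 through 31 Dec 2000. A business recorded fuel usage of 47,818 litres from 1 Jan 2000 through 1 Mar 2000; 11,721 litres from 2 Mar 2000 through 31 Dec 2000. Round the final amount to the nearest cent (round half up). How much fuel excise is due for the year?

1 Jan – 1 Mar 2000: 47,818 litres at £0.59/litre → £28,212.62
2 Mar – 31 Dec 2000: 11,721 litres at £0.74/litre → £8,673.54

£36,886.16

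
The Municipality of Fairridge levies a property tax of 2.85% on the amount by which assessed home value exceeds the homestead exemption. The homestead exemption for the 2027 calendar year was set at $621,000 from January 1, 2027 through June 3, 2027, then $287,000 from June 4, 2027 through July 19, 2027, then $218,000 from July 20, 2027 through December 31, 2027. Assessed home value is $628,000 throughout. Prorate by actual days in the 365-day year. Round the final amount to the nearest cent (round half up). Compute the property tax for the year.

$6,591.23

January 1 – June 3, 2027: 154 days, exemption $621,000 → ($628,000 − $621,000) × 2.85% × 154/365 = $84.1726
June 4 – July 19, 2027: 46 days, exemption $287,000 → ($628,000 − $287,000) × 2.85% × 46/365 = $1,224.7973
July 20 – December 31, 2027: 165 days, exemption $218,000 → ($628,000 − $218,000) × 2.85% × 165/365 = $5,282.2603
Total = $6,591.2301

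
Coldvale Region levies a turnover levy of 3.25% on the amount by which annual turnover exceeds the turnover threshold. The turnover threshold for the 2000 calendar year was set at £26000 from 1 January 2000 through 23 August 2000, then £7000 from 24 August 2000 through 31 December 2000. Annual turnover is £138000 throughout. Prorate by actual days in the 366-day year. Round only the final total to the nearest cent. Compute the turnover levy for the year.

1 January – 23 August 2000: 236 days, exemption £26000 → (£138000 − £26000) × 3.25% × 236/366 = £2347.1038
24 August – 31 December 2000: 130 days, exemption £7000 → (£138000 − £7000) × 3.25% × 130/366 = £1512.2268
Total = £3859.3306

£3859.33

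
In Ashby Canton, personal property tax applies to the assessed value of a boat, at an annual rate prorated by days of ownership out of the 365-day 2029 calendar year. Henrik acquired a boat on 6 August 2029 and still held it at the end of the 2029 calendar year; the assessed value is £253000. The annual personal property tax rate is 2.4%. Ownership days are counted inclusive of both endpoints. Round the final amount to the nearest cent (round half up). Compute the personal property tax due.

£2462.07

Days held (6 August – 31 December 2029): 148 out of 365
Tax = £253000 × 2.4% × 148/365 = £2462.0712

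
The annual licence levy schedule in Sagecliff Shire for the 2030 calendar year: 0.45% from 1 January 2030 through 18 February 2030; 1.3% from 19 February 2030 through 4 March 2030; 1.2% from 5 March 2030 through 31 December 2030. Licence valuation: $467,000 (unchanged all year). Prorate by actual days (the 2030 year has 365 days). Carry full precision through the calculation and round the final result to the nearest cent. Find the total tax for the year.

1 January – 18 February 2030: 49 days at 0.45% → $467,000 × 0.45% × 49/365 = $282.1192
19 February – 4 March 2030: 14 days at 1.3% → $467,000 × 1.3% × 14/365 = $232.8603
5 March – 31 December 2030: 302 days at 1.2% → $467,000 × 1.2% × 302/365 = $4,636.7342
Total = $5,151.7137

$5,151.71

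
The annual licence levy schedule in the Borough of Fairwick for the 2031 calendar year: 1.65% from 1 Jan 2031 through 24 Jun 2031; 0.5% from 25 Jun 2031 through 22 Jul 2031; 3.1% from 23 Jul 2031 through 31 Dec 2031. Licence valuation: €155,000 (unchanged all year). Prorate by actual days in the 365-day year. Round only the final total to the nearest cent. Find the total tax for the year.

1 Jan – 24 Jun 2031: 175 days at 1.65% → €155,000 × 1.65% × 175/365 = €1,226.1986
25 Jun – 22 Jul 2031: 28 days at 0.5% → €155,000 × 0.5% × 28/365 = €59.4521
23 Jul – 31 Dec 2031: 162 days at 3.1% → €155,000 × 3.1% × 162/365 = €2,132.6301
Total = €3,418.2808

€3,418.28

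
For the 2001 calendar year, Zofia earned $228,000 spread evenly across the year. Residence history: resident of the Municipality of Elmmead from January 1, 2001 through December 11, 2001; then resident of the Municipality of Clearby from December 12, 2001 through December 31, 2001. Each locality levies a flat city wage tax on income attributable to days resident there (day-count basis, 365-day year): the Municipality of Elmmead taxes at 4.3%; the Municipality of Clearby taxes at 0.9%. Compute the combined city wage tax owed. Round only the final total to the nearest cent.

$9,379.23

The Municipality of Elmmead, January 1 – December 11, 2001: 345 days → $228,000 × 4.3% × 345/365 = $9,266.7945
The Municipality of Clearby, December 12 – December 31, 2001: 20 days → $228,000 × 0.9% × 20/365 = $112.4384
Total = $9,379.2329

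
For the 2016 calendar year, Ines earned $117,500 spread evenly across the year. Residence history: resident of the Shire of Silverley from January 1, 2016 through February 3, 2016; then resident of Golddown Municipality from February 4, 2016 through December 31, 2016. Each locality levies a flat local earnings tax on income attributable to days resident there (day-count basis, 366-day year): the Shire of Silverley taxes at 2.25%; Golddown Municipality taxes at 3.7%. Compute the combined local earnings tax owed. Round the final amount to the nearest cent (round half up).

The Shire of Silverley, January 1 – February 3, 2016: 34 days → $117,500 × 2.25% × 34/366 = $245.5943
Golddown Municipality, February 4 – December 31, 2016: 332 days → $117,500 × 3.7% × 332/366 = $3,943.6339
Total = $4,189.2281

$4,189.23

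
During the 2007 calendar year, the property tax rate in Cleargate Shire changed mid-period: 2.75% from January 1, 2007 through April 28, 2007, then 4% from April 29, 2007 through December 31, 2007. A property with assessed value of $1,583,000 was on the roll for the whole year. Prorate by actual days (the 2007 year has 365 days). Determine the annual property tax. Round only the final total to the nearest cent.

January 1 – April 28, 2007: 118 days at 2.75% → $1,583,000 × 2.75% × 118/365 = $14,073.5205
April 29 – December 31, 2007: 247 days at 4% → $1,583,000 × 4% × 247/365 = $42,849.4247
Total = $56,922.9452

$56,922.95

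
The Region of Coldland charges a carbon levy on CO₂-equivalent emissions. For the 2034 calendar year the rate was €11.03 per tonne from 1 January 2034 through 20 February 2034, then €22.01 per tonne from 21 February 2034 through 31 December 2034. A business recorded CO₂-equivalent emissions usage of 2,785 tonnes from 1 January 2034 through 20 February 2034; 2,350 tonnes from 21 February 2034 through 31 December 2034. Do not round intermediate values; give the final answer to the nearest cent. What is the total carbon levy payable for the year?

1 January – 20 February 2034: 2,785 tonnes at €11.03/tonne → €30718.55
21 February – 31 December 2034: 2,350 tonnes at €22.01/tonne → €51723.50

€82442.05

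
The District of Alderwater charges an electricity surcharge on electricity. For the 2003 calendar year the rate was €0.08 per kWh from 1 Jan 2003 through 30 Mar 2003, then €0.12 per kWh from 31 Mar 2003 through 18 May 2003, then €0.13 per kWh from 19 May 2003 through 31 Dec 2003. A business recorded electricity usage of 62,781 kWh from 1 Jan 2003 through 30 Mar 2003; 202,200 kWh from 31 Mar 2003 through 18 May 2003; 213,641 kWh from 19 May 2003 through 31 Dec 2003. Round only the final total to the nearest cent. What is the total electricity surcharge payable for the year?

€57,059.81

1 Jan – 30 Mar 2003: 62,781 kWh at €0.08/kWh → €5,022.48
31 Mar – 18 May 2003: 202,200 kWh at €0.12/kWh → €24,264.00
19 May – 31 Dec 2003: 213,641 kWh at €0.13/kWh → €27,773.33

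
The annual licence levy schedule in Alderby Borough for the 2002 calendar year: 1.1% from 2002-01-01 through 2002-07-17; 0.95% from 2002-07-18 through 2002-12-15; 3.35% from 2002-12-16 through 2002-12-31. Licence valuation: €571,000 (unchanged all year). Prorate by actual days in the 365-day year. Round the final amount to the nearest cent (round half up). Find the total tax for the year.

2002-01-01 to 2002-07-17: 198 days at 1.1% → €571,000 × 1.1% × 198/365 = €3,407.2274
2002-07-18 to 2002-12-15: 151 days at 0.95% → €571,000 × 0.95% × 151/365 = €2,244.1082
2002-12-16 to 2002-12-31: 16 days at 3.35% → €571,000 × 3.35% × 16/365 = €838.5096
Total = €6,489.8452

€6,489.85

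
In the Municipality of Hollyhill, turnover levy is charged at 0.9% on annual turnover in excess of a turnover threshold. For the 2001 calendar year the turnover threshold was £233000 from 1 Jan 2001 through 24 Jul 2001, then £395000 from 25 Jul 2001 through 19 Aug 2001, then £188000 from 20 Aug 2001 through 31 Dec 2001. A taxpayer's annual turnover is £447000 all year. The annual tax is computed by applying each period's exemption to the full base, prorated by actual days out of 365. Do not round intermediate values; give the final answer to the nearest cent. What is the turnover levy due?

1 Jan – 24 Jul 2001: 205 days, exemption £233000 → (£447000 − £233000) × 0.9% × 205/365 = £1081.7260
25 Jul – 19 Aug 2001: 26 days, exemption £395000 → (£447000 − £395000) × 0.9% × 26/365 = £33.3370
20 Aug – 31 Dec 2001: 134 days, exemption £188000 → (£447000 − £188000) × 0.9% × 134/365 = £855.7644
Total = £1970.8274

£1970.83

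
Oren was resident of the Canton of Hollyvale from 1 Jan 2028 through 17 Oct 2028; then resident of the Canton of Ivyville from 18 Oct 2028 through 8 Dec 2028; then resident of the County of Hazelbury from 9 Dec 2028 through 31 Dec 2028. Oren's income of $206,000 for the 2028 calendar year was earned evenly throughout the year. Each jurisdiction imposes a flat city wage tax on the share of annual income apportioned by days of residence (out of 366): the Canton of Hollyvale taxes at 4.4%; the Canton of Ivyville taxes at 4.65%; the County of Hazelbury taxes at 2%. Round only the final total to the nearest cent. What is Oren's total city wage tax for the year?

$8,826.48

The Canton of Hollyvale, 1 Jan – 17 Oct 2028: 291 days → $206,000 × 4.4% × 291/366 = $7,206.6230
The Canton of Ivyville, 18 Oct – 8 Dec 2028: 52 days → $206,000 × 4.65% × 52/366 = $1,360.9508
The County of Hazelbury, 9 Dec – 31 Dec 2028: 23 days → $206,000 × 2% × 23/366 = $258.9071
Total = $8,826.4809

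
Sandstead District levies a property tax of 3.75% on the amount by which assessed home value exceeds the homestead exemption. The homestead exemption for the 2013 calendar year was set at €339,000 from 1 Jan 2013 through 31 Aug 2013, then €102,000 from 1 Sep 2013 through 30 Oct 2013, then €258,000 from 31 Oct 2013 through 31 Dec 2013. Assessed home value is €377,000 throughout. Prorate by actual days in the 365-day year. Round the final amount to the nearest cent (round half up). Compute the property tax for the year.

€3,401.92

1 Jan – 31 Aug 2013: 243 days, exemption €339,000 → (€377,000 − €339,000) × 3.75% × 243/365 = €948.6986
1 Sep – 30 Oct 2013: 60 days, exemption €102,000 → (€377,000 − €102,000) × 3.75% × 60/365 = €1,695.2055
31 Oct – 31 Dec 2013: 62 days, exemption €258,000 → (€377,000 − €258,000) × 3.75% × 62/365 = €758.0137
Total = €3,401.9178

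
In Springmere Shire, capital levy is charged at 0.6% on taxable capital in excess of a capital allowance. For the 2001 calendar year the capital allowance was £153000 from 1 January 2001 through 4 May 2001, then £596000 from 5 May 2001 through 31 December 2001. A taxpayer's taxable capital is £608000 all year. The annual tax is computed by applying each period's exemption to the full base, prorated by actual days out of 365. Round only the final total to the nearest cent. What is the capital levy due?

£974.99

1 January – 4 May 2001: 124 days, exemption £153000 → (£608000 − £153000) × 0.6% × 124/365 = £927.4521
5 May – 31 December 2001: 241 days, exemption £596000 → (£608000 − £596000) × 0.6% × 241/365 = £47.5397
Total = £974.9918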